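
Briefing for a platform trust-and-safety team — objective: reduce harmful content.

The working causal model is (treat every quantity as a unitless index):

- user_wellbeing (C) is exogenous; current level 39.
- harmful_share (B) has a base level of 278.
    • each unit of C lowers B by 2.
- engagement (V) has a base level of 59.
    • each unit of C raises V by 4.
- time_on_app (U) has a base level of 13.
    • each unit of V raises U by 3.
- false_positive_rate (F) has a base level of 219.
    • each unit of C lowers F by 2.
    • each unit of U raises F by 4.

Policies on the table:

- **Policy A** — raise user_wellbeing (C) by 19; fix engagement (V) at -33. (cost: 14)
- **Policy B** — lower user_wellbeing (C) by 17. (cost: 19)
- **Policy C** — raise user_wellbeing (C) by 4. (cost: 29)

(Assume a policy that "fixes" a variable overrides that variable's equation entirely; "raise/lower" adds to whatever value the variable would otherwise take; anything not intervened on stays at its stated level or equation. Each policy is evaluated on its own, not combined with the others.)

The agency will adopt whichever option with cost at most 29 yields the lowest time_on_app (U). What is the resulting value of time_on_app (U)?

-86

Policy A (C + 19, V := -33):
  C = 39 + 19 = 58
  V = -33
  U = 13 + 3·(-33) = -86
Policy B (C − 17):
  C = 39 − 17 = 22
  V = 59 + 4·22 = 147
  U = 13 + 3·147 = 454
Policy C (C + 4):
  C = 39 + 4 = 43
  V = 59 + 4·43 = 231
  U = 13 + 3·231 = 706
Comparing — Policy A: U=-86, Policy B: U=454, Policy C: U=706. Lowest is -86 (Policy A).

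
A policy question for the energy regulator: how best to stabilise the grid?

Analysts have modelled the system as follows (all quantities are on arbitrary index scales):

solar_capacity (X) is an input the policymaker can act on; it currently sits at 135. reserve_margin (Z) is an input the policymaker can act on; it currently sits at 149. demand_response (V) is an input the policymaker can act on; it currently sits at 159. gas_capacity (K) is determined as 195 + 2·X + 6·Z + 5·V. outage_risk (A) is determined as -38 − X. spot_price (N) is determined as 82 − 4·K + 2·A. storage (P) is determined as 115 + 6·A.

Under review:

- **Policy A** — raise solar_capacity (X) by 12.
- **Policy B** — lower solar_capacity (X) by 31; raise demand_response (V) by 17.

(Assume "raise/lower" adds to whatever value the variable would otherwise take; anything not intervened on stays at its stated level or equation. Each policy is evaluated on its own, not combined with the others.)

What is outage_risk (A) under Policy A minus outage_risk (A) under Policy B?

-43

Policy A (X + 12):
  X = 135 + 12 = 147
  A = -38 − 147 = -185
Policy B (X − 31, V + 17):
  X = 135 − 31 = 104
  A = -38 − 104 = -142
A: -185 − (-142) = -43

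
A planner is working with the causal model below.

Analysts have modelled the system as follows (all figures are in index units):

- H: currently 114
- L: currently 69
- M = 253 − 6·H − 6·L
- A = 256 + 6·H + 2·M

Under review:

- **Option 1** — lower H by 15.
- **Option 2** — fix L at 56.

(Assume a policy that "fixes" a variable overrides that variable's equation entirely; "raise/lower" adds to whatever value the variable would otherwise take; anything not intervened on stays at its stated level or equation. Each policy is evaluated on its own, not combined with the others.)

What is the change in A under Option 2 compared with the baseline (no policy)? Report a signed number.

156

Baseline:
  H = 114
  L = 69
  M = 253 − 6·114 − 6·69 = -845
  A = 256 + 6·114 + 2·(-845) = -750
Option 2 (L := 56):
  H = 114
  L = 56
  M = 253 − 6·114 − 6·56 = -767
  A = 256 + 6·114 + 2·(-767) = -594
Change in A: -594 − (-750) = 156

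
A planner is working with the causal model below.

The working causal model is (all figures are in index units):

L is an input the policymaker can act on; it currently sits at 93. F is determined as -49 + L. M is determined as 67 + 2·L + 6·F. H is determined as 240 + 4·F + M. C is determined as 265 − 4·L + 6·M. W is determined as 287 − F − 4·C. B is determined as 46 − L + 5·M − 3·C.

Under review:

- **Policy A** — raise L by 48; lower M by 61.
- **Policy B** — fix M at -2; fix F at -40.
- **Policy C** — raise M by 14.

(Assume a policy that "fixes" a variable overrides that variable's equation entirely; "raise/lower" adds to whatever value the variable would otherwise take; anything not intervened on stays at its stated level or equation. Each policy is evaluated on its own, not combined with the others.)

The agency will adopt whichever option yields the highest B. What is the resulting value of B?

Policy A (L + 48, M − 61):
  L = 93 + 48 = 141
  F = -49 + 141 = 92
  M = 67 + 2·141 + 6·92 (−61 from intervention) = 840
  C = 265 − 4·141 + 6·840 = 4741
  B = 46 − 141 + 5·840 − 3·4741 = -10118
Policy B (M := -2, F := -40):
  L = 93
  F = -40
  M = -2
  C = 265 − 4·93 + 6·(-2) = -119
  B = 46 − 93 + 5·(-2) − 3·(-119) = 300
Policy C (M + 14):
  L = 93
  F = -49 + 93 = 44
  M = 67 + 2·93 + 6·44 (+14 from intervention) = 531
  C = 265 − 4·93 + 6·531 = 3079
  B = 46 − 93 + 5·531 − 3·3079 = -6629
Comparing — Policy A: B=-10118, Policy B: B=300, Policy C: B=-6629. Highest is 300 (Policy B).

300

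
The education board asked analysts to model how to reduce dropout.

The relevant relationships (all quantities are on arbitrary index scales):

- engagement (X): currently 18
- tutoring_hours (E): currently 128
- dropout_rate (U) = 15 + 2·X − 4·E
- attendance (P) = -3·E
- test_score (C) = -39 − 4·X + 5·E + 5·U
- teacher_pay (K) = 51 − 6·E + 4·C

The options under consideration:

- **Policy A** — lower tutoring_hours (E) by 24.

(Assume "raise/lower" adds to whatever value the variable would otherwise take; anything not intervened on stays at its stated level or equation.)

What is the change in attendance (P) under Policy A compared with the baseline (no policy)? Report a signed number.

72

Baseline:
  E = 128
  P = 0 − 3·128 = -384
Policy A (E − 24):
  E = 128 − 24 = 104
  P = 0 − 3·104 = -312
Change in P: -312 − (-384) = 72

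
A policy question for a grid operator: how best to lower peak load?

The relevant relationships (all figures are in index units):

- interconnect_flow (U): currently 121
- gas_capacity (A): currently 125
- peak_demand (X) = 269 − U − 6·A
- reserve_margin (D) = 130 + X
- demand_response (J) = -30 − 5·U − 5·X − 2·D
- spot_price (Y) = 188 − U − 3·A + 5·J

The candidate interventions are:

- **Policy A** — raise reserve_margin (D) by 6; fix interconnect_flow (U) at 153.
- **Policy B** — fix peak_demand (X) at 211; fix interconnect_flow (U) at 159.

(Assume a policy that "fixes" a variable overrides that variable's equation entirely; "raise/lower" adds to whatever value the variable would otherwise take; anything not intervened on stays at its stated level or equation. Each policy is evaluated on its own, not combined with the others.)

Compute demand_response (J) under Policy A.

3371

Policy A (D + 6, U := 153):
  U = 153
  A = 125
  X = 269 − 153 − 6·125 = -634
  D = 130 + (-634) (+6 from intervention) = -498
  J = -30 − 5·153 − 5·(-634) − 2·(-498) = 3371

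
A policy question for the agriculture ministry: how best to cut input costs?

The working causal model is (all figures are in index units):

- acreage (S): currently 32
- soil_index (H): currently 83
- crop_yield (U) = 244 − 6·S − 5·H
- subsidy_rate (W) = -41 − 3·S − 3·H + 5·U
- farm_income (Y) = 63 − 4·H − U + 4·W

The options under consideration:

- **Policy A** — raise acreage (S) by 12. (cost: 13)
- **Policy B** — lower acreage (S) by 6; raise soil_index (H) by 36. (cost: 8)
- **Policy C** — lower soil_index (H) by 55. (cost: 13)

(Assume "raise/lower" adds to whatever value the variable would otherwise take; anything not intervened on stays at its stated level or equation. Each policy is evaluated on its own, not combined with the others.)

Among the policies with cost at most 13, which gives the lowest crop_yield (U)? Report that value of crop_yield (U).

Policy A (S + 12):
  S = 32 + 12 = 44
  H = 83
  U = 244 − 6·44 − 5·83 = -435
Policy B (S − 6, H + 36):
  S = 32 − 6 = 26
  H = 83 + 36 = 119
  U = 244 − 6·26 − 5·119 = -507
Policy C (H − 55):
  S = 32
  H = 83 − 55 = 28
  U = 244 − 6·32 − 5·28 = -88
Comparing — Policy A: U=-435, Policy B: U=-507, Policy C: U=-88. Lowest is -507 (Policy B).

-507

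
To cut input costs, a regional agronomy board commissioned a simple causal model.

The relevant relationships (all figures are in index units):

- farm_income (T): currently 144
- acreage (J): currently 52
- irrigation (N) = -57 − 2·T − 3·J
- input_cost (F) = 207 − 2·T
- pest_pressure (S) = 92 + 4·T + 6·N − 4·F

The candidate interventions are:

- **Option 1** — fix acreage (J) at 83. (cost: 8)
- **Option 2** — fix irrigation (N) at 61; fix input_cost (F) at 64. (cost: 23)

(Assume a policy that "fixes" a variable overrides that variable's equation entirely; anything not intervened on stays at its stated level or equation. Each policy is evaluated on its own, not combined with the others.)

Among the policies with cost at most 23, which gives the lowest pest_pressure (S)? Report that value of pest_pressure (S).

-2572

Option 1 (J := 83):
  T = 144
  J = 83
  N = -57 − 2·144 − 3·83 = -594
  F = 207 − 2·144 = -81
  S = 92 + 4·144 + 6·(-594) − 4·(-81) = -2572
Option 2 (N := 61, F := 64):
  T = 144
  J = 52
  N = 61
  F = 64
  S = 92 + 4·144 + 6·61 − 4·64 = 778
Comparing — Option 1: S=-2572, Option 2: S=778. Lowest is -2572 (Option 1).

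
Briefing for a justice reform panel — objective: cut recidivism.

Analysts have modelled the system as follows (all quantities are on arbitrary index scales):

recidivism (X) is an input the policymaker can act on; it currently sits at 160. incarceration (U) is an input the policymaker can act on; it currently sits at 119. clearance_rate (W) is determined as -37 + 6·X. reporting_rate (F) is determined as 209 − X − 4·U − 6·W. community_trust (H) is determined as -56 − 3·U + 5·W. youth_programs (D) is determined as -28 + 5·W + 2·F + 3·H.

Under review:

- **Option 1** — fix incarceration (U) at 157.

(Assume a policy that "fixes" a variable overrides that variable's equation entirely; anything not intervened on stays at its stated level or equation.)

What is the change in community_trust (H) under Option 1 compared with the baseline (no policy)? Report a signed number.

Baseline:
  X = 160
  U = 119
  W = -37 + 6·160 = 923
  H = -56 − 3·119 + 5·923 = 4202
Option 1 (U := 157):
  X = 160
  U = 157
  W = -37 + 6·160 = 923
  H = -56 − 3·157 + 5·923 = 4088
Change in H: 4088 − 4202 = -114

-114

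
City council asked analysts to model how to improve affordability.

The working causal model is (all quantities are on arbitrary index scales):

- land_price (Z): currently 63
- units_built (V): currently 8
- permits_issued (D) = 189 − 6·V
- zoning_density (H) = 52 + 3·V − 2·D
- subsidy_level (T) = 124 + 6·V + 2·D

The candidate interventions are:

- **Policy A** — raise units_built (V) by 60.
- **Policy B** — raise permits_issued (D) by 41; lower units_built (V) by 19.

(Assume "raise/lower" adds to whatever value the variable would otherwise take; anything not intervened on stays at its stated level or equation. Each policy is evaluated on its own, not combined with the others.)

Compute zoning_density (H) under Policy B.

Policy B (D + 41, V − 19):
  V = 8 − 19 = -11
  D = 189 − 6·(-11) (+41 from intervention) = 296
  H = 52 + 3·(-11) − 2·296 = -573

-573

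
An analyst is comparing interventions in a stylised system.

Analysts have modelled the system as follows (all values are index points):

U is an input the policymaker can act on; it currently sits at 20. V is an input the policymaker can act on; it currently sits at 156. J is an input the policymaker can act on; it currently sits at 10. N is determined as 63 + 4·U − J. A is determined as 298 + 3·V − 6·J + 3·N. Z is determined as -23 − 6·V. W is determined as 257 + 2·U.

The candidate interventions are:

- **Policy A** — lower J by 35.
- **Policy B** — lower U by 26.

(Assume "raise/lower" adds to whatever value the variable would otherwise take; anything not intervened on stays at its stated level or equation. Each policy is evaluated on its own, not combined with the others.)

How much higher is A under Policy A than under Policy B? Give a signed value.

627

Policy A (J − 35):
  U = 20
  V = 156
  J = 10 − 35 = -25
  N = 63 + 4·20 − (-25) = 168
  A = 298 + 3·156 − 6·(-25) + 3·168 = 1420
Policy B (U − 26):
  U = 20 − 26 = -6
  V = 156
  J = 10
  N = 63 + 4·(-6) − 10 = 29
  A = 298 + 3·156 − 6·10 + 3·29 = 793
A: 1420 − 793 = 627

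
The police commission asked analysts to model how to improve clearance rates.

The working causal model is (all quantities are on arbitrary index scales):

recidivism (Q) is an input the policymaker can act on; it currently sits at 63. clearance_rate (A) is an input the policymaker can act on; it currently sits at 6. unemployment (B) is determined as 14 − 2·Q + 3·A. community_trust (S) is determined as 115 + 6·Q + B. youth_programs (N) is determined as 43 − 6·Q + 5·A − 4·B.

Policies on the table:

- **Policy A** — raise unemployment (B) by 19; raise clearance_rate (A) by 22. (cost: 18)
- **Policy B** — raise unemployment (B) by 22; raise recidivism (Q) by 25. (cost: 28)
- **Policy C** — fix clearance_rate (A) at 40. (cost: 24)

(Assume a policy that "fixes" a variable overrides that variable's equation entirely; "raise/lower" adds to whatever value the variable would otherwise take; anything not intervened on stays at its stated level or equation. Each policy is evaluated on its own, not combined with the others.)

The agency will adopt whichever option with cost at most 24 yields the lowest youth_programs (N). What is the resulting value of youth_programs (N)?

-167

Policy A (B + 19, A + 22):
  Q = 63
  A = 6 + 22 = 28
  B = 14 − 2·63 + 3·28 (+19 from intervention) = -9
  N = 43 − 6·63 + 5·28 − 4·(-9) = -159
Policy C (A := 40):
  Q = 63
  A = 40
  B = 14 − 2·63 + 3·40 = 8
  N = 43 − 6·63 + 5·40 − 4·8 = -167
Comparing — Policy A: N=-159, Policy C: N=-167. Lowest is -167 (Policy C).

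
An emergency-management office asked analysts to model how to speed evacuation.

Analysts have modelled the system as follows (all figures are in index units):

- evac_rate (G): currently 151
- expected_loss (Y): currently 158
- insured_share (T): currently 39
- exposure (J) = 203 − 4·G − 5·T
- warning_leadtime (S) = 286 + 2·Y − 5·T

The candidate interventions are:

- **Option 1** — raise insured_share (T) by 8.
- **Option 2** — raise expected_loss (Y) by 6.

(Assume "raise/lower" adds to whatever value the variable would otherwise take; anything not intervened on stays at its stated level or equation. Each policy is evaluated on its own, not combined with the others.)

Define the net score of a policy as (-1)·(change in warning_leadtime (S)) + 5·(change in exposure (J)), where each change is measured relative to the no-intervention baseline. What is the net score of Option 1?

-160

Baseline:
  G = 151
  Y = 158
  T = 39
  J = 203 − 4·151 − 5·39 = -596
  S = 286 + 2·158 − 5·39 = 407
Option 1 (T + 8):
  G = 151
  Y = 158
  T = 39 + 8 = 47
  J = 203 − 4·151 − 5·47 = -636
  S = 286 + 2·158 − 5·47 = 367
ΔS = 367 − 407 = -40; ΔJ = -636 − (-596) = -40
Score = (-1)·(-40) + 5·(-40) = -160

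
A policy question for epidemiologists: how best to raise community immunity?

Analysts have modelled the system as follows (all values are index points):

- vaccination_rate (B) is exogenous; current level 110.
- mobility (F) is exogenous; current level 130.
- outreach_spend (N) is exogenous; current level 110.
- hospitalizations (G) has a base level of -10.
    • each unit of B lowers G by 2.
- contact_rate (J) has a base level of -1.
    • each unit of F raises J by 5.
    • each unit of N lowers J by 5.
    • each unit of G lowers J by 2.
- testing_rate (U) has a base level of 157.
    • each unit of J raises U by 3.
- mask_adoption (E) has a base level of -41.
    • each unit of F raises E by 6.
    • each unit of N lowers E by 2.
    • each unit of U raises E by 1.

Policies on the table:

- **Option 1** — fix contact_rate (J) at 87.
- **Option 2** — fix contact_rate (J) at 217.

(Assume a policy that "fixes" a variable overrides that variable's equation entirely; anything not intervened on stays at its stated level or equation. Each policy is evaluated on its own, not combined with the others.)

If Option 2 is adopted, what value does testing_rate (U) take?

Option 2 (J := 217):
  B = 110
  F = 130
  N = 110
  G = -10 − 2·110 = -230
  J = 217
  U = 157 + 3·217 = 808

808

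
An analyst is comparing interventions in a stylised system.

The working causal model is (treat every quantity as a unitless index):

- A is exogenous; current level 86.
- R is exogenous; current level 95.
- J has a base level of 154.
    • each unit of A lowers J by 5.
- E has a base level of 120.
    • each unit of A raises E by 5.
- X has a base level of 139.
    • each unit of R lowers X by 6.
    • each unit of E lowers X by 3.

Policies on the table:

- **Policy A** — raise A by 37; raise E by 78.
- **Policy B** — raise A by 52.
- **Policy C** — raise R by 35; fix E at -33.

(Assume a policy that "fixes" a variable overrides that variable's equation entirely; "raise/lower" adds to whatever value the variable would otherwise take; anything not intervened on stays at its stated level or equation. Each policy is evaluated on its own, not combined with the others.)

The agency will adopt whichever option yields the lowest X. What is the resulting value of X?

Policy A (A + 37, E + 78):
  A = 86 + 37 = 123
  R = 95
  E = 120 + 5·123 (+78 from intervention) = 813
  X = 139 − 6·95 − 3·813 = -2870
Policy B (A + 52):
  A = 86 + 52 = 138
  R = 95
  E = 120 + 5·138 = 810
  X = 139 − 6·95 − 3·810 = -2861
Policy C (R + 35, E := -33):
  A = 86
  R = 95 + 35 = 130
  E = -33
  X = 139 − 6·130 − 3·(-33) = -542
Comparing — Policy A: X=-2870, Policy B: X=-2861, Policy C: X=-542. Lowest is -2870 (Policy A).

-2870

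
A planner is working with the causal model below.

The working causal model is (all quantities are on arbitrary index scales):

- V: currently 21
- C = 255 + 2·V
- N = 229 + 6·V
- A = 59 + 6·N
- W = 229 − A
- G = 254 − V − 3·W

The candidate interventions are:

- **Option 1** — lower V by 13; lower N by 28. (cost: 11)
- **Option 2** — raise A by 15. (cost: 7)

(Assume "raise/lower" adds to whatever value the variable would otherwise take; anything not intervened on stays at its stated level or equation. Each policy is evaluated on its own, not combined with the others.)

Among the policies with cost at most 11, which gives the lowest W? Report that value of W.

Option 1 (V − 13, N − 28):
  V = 21 − 13 = 8
  N = 229 + 6·8 (−28 from intervention) = 249
  A = 59 + 6·249 = 1553
  W = 229 − 1553 = -1324
Option 2 (A + 15):
  V = 21
  N = 229 + 6·21 = 355
  A = 59 + 6·355 (+15 from intervention) = 2204
  W = 229 − 2204 = -1975
Comparing — Option 1: W=-1324, Option 2: W=-1975. Lowest is -1975 (Option 2).

-1975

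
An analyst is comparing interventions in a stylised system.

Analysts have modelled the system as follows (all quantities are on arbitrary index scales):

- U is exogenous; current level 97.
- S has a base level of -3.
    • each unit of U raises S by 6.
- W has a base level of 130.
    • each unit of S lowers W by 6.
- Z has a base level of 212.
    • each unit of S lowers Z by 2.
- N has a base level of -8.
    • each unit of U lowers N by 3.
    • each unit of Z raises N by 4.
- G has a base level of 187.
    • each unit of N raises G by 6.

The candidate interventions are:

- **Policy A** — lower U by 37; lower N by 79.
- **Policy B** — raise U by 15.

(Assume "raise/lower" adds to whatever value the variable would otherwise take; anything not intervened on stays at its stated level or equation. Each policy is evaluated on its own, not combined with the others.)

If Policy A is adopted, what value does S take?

Policy A (U − 37, N − 79):
  U = 97 − 37 = 60
  S = -3 + 6·60 = 357

357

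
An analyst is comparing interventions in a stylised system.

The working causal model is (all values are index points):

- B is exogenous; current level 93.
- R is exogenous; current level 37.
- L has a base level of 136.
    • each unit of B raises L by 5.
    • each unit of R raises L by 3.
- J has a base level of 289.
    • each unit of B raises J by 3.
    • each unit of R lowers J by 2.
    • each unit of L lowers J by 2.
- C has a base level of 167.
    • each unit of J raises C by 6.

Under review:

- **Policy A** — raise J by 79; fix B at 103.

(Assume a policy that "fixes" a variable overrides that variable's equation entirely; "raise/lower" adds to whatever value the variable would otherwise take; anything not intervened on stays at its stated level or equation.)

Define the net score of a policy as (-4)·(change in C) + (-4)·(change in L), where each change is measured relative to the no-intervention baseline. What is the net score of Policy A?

Baseline:
  B = 93
  R = 37
  L = 136 + 5·93 + 3·37 = 712
  J = 289 + 3·93 − 2·37 − 2·712 = -930
  C = 167 + 6·(-930) = -5413
Policy A (J + 79, B := 103):
  B = 103
  R = 37
  L = 136 + 5·103 + 3·37 = 762
  J = 289 + 3·103 − 2·37 − 2·762 (+79 from intervention) = -921
  C = 167 + 6·(-921) = -5359
ΔC = -5359 − (-5413) = 54; ΔL = 762 − 712 = 50
Score = (-4)·54 + (-4)·50 = -416

-416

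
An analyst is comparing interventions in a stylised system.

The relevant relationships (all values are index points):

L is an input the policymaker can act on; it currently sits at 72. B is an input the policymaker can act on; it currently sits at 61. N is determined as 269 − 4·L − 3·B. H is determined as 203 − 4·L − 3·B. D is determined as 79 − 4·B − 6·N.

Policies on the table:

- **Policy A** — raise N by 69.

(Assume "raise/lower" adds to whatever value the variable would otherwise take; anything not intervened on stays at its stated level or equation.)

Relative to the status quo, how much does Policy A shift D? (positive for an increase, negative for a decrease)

-414

Baseline:
  L = 72
  B = 61
  N = 269 − 4·72 − 3·61 = -202
  D = 79 − 4·61 − 6·(-202) = 1047
Policy A (N + 69):
  L = 72
  B = 61
  N = 269 − 4·72 − 3·61 (+69 from intervention) = -133
  D = 79 − 4·61 − 6·(-133) = 633
Change in D: 633 − 1047 = -414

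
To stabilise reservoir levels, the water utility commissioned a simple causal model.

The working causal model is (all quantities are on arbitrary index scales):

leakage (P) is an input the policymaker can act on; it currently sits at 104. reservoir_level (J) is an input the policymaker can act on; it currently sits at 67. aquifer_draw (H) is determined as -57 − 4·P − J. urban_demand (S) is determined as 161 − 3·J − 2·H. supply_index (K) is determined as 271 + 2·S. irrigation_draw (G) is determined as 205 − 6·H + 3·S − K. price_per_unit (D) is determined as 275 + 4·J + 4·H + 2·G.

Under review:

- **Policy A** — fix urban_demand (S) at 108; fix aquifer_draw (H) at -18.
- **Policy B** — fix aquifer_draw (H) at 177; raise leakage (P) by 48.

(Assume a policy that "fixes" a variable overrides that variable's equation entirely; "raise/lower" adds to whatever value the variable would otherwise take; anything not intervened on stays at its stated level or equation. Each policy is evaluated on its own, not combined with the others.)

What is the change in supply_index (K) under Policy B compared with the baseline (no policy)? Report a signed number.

Baseline:
  P = 104
  J = 67
  H = -57 − 4·104 − 67 = -540
  S = 161 − 3·67 − 2·(-540) = 1040
  K = 271 + 2·1040 = 2351
Policy B (H := 177, P + 48):
  P = 104 + 48 = 152
  J = 67
  H = 177
  S = 161 − 3·67 − 2·177 = -394
  K = 271 + 2·(-394) = -517
Change in K: -517 − 2351 = -2868

-2868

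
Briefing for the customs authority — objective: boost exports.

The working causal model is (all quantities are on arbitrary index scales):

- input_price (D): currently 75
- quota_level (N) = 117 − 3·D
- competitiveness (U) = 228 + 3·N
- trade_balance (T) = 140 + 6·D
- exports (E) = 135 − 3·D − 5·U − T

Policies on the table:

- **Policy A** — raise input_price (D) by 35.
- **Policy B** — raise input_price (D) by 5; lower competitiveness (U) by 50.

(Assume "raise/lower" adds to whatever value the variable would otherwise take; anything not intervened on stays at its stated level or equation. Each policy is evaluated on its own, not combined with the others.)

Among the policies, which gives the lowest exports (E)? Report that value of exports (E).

Policy A (D + 35):
  D = 75 + 35 = 110
  N = 117 − 3·110 = -213
  U = 228 + 3·(-213) = -411
  T = 140 + 6·110 = 800
  E = 135 − 3·110 − 5·(-411) − 800 = 1060
Policy B (D + 5, U − 50):
  D = 75 + 5 = 80
  N = 117 − 3·80 = -123
  U = 228 + 3·(-123) (−50 from intervention) = -191
  T = 140 + 6·80 = 620
  E = 135 − 3·80 − 5·(-191) − 620 = 230
Comparing — Policy A: E=1060, Policy B: E=230. Lowest is 230 (Policy B).

230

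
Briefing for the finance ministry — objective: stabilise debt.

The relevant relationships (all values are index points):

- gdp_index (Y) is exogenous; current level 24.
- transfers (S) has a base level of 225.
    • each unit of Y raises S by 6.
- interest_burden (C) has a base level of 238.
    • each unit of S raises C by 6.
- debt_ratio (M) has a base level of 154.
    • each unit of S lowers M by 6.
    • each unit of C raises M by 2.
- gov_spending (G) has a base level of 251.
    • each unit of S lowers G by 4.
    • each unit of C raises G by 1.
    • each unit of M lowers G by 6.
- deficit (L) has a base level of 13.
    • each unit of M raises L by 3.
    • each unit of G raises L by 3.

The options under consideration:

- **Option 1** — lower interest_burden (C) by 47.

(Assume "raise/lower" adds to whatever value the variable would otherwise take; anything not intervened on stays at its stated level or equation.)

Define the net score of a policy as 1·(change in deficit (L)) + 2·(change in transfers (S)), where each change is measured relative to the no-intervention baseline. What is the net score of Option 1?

Baseline:
  Y = 24
  S = 225 + 6·24 = 369
  C = 238 + 6·369 = 2452
  M = 154 − 6·369 + 2·2452 = 2844
  G = 251 − 4·369 + 2452 − 6·2844 = -15837
  L = 13 + 3·2844 + 3·(-15837) = -38966
Option 1 (C − 47):
  Y = 24
  S = 225 + 6·24 = 369
  C = 238 + 6·369 (−47 from intervention) = 2405
  M = 154 − 6·369 + 2·2405 = 2750
  G = 251 − 4·369 + 2405 − 6·2750 = -15320
  L = 13 + 3·2750 + 3·(-15320) = -37697
ΔL = -37697 − (-38966) = 1269; ΔS = 369 − 369 = 0
Score = 1·1269 + 2·0 = 1269

1269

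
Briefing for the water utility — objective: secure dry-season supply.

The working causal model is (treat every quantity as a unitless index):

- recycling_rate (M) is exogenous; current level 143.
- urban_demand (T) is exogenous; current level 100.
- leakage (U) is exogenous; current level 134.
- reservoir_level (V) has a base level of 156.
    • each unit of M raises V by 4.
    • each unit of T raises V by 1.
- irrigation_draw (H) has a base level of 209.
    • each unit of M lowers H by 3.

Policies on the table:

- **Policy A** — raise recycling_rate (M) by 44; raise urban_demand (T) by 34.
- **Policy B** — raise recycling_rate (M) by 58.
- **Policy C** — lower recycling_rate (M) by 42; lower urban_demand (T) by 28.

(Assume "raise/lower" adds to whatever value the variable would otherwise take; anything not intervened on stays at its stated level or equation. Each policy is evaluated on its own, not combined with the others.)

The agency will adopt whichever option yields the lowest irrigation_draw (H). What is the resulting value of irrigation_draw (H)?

-394

Policy A (M + 44, T + 34):
  M = 143 + 44 = 187
  H = 209 − 3·187 = -352
Policy B (M + 58):
  M = 143 + 58 = 201
  H = 209 − 3·201 = -394
Policy C (M − 42, T − 28):
  M = 143 − 42 = 101
  H = 209 − 3·101 = -94
Comparing — Policy A: H=-352, Policy B: H=-394, Policy C: H=-94. Lowest is -394 (Policy B).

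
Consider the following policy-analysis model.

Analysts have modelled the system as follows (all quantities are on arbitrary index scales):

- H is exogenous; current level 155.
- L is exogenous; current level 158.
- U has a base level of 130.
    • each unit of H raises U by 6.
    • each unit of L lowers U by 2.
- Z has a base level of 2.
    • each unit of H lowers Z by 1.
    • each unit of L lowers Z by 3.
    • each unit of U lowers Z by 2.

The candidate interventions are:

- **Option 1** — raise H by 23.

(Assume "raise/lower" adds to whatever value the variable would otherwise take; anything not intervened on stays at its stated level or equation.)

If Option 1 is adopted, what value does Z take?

-2414

Option 1 (H + 23):
  H = 155 + 23 = 178
  L = 158
  U = 130 + 6·178 − 2·158 = 882
  Z = 2 − 178 − 3·158 − 2·882 = -2414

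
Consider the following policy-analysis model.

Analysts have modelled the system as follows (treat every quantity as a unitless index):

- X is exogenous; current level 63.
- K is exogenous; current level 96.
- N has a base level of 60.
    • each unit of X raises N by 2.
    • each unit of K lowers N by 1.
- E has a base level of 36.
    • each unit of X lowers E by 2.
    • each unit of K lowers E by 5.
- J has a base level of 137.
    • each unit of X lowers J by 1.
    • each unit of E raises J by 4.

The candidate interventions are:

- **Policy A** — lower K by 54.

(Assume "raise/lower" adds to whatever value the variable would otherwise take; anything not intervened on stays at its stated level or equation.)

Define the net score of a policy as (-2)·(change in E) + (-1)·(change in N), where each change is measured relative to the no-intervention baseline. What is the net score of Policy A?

Baseline:
  X = 63
  K = 96
  N = 60 + 2·63 − 96 = 90
  E = 36 − 2·63 − 5·96 = -570
Policy A (K − 54):
  X = 63
  K = 96 − 54 = 42
  N = 60 + 2·63 − 42 = 144
  E = 36 − 2·63 − 5·42 = -300
ΔE = -300 − (-570) = 270; ΔN = 144 − 90 = 54
Score = (-2)·270 + (-1)·54 = -594

-594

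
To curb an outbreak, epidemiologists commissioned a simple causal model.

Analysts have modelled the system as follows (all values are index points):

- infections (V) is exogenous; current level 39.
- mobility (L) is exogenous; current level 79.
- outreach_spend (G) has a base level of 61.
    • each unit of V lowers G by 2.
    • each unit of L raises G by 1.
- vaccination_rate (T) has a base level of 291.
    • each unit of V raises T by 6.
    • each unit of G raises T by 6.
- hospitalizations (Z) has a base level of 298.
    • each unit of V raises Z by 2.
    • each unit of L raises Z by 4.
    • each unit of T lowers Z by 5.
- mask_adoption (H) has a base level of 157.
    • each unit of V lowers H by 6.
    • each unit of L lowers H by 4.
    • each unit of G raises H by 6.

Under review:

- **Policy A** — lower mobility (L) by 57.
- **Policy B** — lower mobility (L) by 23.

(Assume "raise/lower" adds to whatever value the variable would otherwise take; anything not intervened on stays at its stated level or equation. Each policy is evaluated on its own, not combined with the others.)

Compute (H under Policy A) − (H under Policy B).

Policy A (L − 57):
  V = 39
  L = 79 − 57 = 22
  G = 61 − 2·39 + 22 = 5
  H = 157 − 6·39 − 4·22 + 6·5 = -135
Policy B (L − 23):
  V = 39
  L = 79 − 23 = 56
  G = 61 − 2·39 + 56 = 39
  H = 157 − 6·39 − 4·56 + 6·39 = -67
H: -135 − (-67) = -68

-68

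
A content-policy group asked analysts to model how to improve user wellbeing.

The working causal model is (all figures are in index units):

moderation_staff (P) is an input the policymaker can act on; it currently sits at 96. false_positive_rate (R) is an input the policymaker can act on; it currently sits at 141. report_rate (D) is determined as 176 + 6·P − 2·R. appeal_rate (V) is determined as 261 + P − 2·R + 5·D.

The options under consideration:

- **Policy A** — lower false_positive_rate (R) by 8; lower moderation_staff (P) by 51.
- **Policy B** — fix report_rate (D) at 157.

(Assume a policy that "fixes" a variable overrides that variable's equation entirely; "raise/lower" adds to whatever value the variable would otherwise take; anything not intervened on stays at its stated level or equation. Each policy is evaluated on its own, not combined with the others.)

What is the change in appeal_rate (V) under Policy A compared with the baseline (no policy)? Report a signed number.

Baseline:
  P = 96
  R = 141
  D = 176 + 6·96 − 2·141 = 470
  V = 261 + 96 − 2·141 + 5·470 = 2425
Policy A (R − 8, P − 51):
  P = 96 − 51 = 45
  R = 141 − 8 = 133
  D = 176 + 6·45 − 2·133 = 180
  V = 261 + 45 − 2·133 + 5·180 = 940
Change in V: 940 − 2425 = -1485

-1485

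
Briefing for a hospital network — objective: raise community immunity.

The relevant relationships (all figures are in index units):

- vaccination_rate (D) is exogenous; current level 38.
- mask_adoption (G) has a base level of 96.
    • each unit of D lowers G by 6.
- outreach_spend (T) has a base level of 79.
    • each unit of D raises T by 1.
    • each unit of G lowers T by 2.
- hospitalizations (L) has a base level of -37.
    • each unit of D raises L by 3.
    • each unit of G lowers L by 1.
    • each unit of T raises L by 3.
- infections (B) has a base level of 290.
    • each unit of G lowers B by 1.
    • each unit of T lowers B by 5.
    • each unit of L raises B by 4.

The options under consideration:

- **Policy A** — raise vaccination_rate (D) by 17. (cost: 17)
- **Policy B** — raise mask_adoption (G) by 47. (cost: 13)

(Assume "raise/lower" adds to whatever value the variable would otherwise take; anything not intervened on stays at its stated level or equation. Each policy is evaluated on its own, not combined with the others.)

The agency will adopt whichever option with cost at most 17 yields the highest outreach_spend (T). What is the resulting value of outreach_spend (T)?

602

Policy A (D + 17):
  D = 38 + 17 = 55
  G = 96 − 6·55 = -234
  T = 79 + 55 − 2·(-234) = 602
Policy B (G + 47):
  D = 38
  G = 96 − 6·38 (+47 from intervention) = -85
  T = 79 + 38 − 2·(-85) = 287
Comparing — Policy A: T=602, Policy B: T=287. Highest is 602 (Policy A).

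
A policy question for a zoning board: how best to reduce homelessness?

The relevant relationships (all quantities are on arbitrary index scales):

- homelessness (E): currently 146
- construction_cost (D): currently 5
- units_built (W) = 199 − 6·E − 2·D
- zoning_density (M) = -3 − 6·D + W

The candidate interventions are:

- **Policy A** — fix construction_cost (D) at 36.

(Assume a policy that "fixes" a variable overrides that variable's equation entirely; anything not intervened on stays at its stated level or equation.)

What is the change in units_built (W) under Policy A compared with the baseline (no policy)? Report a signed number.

-62

Baseline:
  E = 146
  D = 5
  W = 199 − 6·146 − 2·5 = -687
Policy A (D := 36):
  E = 146
  D = 36
  W = 199 − 6·146 − 2·36 = -749
Change in W: -749 − (-687) = -62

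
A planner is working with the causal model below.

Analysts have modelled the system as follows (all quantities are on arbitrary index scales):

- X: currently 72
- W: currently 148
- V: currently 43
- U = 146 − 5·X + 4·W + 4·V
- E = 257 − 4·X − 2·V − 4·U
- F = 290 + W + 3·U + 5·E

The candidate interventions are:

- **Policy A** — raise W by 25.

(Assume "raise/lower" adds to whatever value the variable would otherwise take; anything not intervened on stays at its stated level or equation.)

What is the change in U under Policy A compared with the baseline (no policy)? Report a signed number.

Baseline:
  X = 72
  W = 148
  V = 43
  U = 146 − 5·72 + 4·148 + 4·43 = 550
Policy A (W + 25):
  X = 72
  W = 148 + 25 = 173
  V = 43
  U = 146 − 5·72 + 4·173 + 4·43 = 650
Change in U: 650 − 550 = 100

100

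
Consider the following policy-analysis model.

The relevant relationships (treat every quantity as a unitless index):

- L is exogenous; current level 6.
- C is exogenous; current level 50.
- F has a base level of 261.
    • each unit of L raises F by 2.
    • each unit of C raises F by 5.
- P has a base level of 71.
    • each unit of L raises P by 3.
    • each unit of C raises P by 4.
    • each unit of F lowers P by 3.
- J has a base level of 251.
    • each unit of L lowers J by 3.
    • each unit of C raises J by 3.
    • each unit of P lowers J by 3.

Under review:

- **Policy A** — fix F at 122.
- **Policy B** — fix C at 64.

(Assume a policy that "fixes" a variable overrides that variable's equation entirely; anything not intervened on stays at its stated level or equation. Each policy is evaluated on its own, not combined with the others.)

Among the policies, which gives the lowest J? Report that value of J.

Policy A (F := 122):
  L = 6
  C = 50
  F = 122
  P = 71 + 3·6 + 4·50 − 3·122 = -77
  J = 251 − 3·6 + 3·50 − 3·(-77) = 614
Policy B (C := 64):
  L = 6
  C = 64
  F = 261 + 2·6 + 5·64 = 593
  P = 71 + 3·6 + 4·64 − 3·593 = -1434
  J = 251 − 3·6 + 3·64 − 3·(-1434) = 4727
Comparing — Policy A: J=614, Policy B: J=4727. Lowest is 614 (Policy A).

614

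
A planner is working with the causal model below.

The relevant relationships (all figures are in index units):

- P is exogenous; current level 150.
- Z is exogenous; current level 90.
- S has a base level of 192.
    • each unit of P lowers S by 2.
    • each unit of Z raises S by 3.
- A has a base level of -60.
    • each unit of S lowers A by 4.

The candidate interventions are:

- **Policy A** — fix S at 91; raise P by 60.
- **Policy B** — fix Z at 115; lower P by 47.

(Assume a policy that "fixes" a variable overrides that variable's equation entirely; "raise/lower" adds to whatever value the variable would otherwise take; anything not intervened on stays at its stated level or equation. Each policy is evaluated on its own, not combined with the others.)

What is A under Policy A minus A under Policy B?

Policy A (S := 91, P + 60):
  P = 150 + 60 = 210
  Z = 90
  S = 91
  A = -60 − 4·91 = -424
Policy B (Z := 115, P − 47):
  P = 150 − 47 = 103
  Z = 115
  S = 192 − 2·103 + 3·115 = 331
  A = -60 − 4·331 = -1384
A: -424 − (-1384) = 960

960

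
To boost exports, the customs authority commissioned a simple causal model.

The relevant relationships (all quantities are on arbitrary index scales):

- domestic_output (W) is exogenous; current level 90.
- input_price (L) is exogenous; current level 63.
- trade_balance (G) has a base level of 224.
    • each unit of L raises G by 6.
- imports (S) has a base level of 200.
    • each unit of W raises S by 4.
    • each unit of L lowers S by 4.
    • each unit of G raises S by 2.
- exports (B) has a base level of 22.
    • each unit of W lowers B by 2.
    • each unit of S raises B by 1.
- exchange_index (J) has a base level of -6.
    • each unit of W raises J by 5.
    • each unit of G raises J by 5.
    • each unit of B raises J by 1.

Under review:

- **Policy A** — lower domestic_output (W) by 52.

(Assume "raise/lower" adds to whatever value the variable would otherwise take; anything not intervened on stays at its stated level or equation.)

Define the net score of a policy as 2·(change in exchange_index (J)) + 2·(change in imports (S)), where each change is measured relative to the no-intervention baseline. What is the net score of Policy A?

-1144

Baseline:
  W = 90
  L = 63
  G = 224 + 6·63 = 602
  S = 200 + 4·90 − 4·63 + 2·602 = 1512
  B = 22 − 2·90 + 1512 = 1354
  J = -6 + 5·90 + 5·602 + 1354 = 4808
Policy A (W − 52):
  W = 90 − 52 = 38
  L = 63
  G = 224 + 6·63 = 602
  S = 200 + 4·38 − 4·63 + 2·602 = 1304
  B = 22 − 2·38 + 1304 = 1250
  J = -6 + 5·38 + 5·602 + 1250 = 4444
ΔJ = 4444 − 4808 = -364; ΔS = 1304 − 1512 = -208
Score = 2·(-364) + 2·(-208) = -1144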